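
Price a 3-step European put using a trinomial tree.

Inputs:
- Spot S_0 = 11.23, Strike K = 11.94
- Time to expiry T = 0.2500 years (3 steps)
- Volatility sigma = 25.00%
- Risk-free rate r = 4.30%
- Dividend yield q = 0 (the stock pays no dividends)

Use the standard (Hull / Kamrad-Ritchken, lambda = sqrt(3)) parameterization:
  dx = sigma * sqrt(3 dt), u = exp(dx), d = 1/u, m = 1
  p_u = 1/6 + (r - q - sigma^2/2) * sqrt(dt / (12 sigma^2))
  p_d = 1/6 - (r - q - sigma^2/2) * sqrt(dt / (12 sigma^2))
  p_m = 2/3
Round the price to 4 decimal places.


dt = T/N = 0.083333; dx = sigma*sqrt(3*dt) = 0.125000
u = exp(dx) = 1.133148; d = 1/u = 0.882497
p_u = 0.170583, p_m = 0.666667, p_d = 0.162750
Discount per step: exp(-r*dt) = 0.996423
Stock lattice S(k, j) with j the centered position index:
  k=0: S(0,+0) = 11.2300
  k=1: S(1,-1) = 9.9104; S(1,+0) = 11.2300; S(1,+1) = 12.7253
  k=2: S(2,-2) = 8.7459; S(2,-1) = 9.9104; S(2,+0) = 11.2300; S(2,+1) = 12.7253; S(2,+2) = 14.4196
  k=3: S(3,-3) = 7.7183; S(3,-2) = 8.7459; S(3,-1) = 9.9104; S(3,+0) = 11.2300; S(3,+1) = 12.7253; S(3,+2) = 14.4196; S(3,+3) = 16.3396
Terminal payoffs V(N, j) = max(K - S_T, 0):
  V(3,-3) = 4.221741; V(3,-2) = 3.194067; V(3,-1) = 2.029560; V(3,+0) = 0.710000; V(3,+1) = 0.000000; V(3,+2) = 0.000000; V(3,+3) = 0.000000
Backward induction: V(k, j) = exp(-r*dt) * [p_u * V(k+1, j+1) + p_m * V(k+1, j) + p_d * V(k+1, j-1)]
  V(2,-2) = exp(-r*dt) * [p_u*2.029560 + p_m*3.194067 + p_d*4.221741] = 3.151363
  V(2,-1) = exp(-r*dt) * [p_u*0.710000 + p_m*2.029560 + p_d*3.194067] = 1.986856
  V(2,+0) = exp(-r*dt) * [p_u*0.000000 + p_m*0.710000 + p_d*2.029560] = 0.800770
  V(2,+1) = exp(-r*dt) * [p_u*0.000000 + p_m*0.000000 + p_d*0.710000] = 0.115139
  V(2,+2) = exp(-r*dt) * [p_u*0.000000 + p_m*0.000000 + p_d*0.000000] = 0.000000
  V(1,-1) = exp(-r*dt) * [p_u*0.800770 + p_m*1.986856 + p_d*3.151363] = 1.966992
  V(1,+0) = exp(-r*dt) * [p_u*0.115139 + p_m*0.800770 + p_d*1.986856] = 0.873712
  V(1,+1) = exp(-r*dt) * [p_u*0.000000 + p_m*0.115139 + p_d*0.800770] = 0.206344
  V(0,+0) = exp(-r*dt) * [p_u*0.206344 + p_m*0.873712 + p_d*1.966992] = 0.934447

Answer: Price = V(0,0) = 0.9344


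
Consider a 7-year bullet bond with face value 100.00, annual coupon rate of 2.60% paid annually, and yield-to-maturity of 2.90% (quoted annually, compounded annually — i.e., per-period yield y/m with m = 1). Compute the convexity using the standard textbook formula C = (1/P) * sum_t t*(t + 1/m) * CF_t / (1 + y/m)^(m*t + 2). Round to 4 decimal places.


Coupon per period c = face * coupon_rate / m = 2.600000
Periods per year m = 1; per-period yield y/m = 0.029000
Number of cashflows N = 7
Cashflows (t years, CF_t, discount factor 1/(1+y/m)^(m*t), PV):
  t = 1.0000: CF_t = 2.600000, DF = 0.971817, PV = 2.526725
  t = 2.0000: CF_t = 2.600000, DF = 0.944429, PV = 2.455515
  t = 3.0000: CF_t = 2.600000, DF = 0.917812, PV = 2.386312
  t = 4.0000: CF_t = 2.600000, DF = 0.891946, PV = 2.319059
  t = 5.0000: CF_t = 2.600000, DF = 0.866808, PV = 2.253702
  t = 6.0000: CF_t = 2.600000, DF = 0.842379, PV = 2.190187
  t = 7.0000: CF_t = 102.600000, DF = 0.818639, PV = 83.992351
Price P = sum_t PV_t = 98.123851
Convexity numerator sum_t t*(t + 1/m) * CF_t / (1+y/m)^(m*t + 2):
  t = 1.0000: term = 4.772624
  t = 2.0000: term = 13.914356
  t = 3.0000: term = 27.044423
  t = 4.0000: term = 43.803730
  t = 5.0000: term = 63.853834
  t = 6.0000: term = 86.875965
  t = 7.0000: term = 4442.188822
Convexity = (1/P) * sum = 4682.453753 / 98.123851 = 47.719833

Answer: Convexity = 47.7198


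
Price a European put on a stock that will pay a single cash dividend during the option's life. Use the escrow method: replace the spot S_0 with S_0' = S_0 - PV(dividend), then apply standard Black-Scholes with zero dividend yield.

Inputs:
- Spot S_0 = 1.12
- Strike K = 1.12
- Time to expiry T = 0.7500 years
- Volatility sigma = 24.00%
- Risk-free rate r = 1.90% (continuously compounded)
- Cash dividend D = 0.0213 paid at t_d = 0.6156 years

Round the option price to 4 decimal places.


Answer: Price = 0.0938

Derivation:
PV(D) = D * exp(-r * t_d) = 0.0213 * 0.98837174 = 0.02105232
S_0' = S_0 - PV(D) = 1.1200 - 0.02105232 = 1.09894768
d1 = (ln(S_0'/K) + (r + sigma^2/2)*T) / (sigma*sqrt(T)) = 0.08118692
d2 = d1 - sigma*sqrt(T) = -0.12665918
exp(-rT) = 0.98585105
N(-d1) = 0.46764665; N(-d2) = 0.55039492
P = K * exp(-rT) * N(-d2) - S_0' * N(-d1) = 1.1200 * 0.98585105 * 0.55039492 - 1.09894768 * 0.46764665 = 0.0938


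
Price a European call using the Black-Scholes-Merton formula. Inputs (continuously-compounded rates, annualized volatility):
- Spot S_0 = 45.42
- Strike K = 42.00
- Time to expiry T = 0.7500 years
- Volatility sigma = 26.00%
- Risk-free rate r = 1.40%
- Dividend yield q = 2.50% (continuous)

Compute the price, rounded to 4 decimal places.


d1 = (ln(S/K) + (r - q + 0.5*sigma^2) * T) / (sigma * sqrt(T)) = 0.42361041
d2 = d1 - sigma * sqrt(T) = 0.19844381
exp(-rT) = 0.98955493; exp(-qT) = 0.98142469
C = S_0 * exp(-qT) * N(d1) - K * exp(-rT) * N(d2)
N(d1) = 0.66407502; N(d2) = 0.57865108
C = 45.4200 * 0.98142469 * 0.66407502 - 42.0000 * 0.98955493 * 0.57865108 = 5.5525

Answer: Price = 5.5525


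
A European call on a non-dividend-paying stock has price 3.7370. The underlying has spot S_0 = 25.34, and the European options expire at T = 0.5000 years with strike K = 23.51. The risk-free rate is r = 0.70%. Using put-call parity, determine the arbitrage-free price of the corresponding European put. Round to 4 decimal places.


Put-call parity: C - P = S_0 * exp(-qT) - K * exp(-rT).
S_0 * exp(-qT) = 25.3400 * 1.00000000 = 25.34000000
K * exp(-rT) = 23.5100 * 0.99650612 = 23.42785883
P = C - S*exp(-qT) + K*exp(-rT)
P = 3.7370 - 25.34000000 + 23.42785883 = 1.8249

Answer: Put price = 1.8249


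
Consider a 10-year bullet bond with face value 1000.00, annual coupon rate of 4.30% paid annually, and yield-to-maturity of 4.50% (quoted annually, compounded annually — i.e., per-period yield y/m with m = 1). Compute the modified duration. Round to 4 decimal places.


Answer: Modified duration = 7.9609

Derivation:
Coupon per period c = face * coupon_rate / m = 43.000000
Periods per year m = 1; per-period yield y/m = 0.045000
Number of cashflows N = 10
Cashflows (t years, CF_t, discount factor 1/(1+y/m)^(m*t), PV):
  t = 1.0000: CF_t = 43.000000, DF = 0.956938, PV = 41.148325
  t = 2.0000: CF_t = 43.000000, DF = 0.915730, PV = 39.376388
  t = 3.0000: CF_t = 43.000000, DF = 0.876297, PV = 37.680754
  t = 4.0000: CF_t = 43.000000, DF = 0.838561, PV = 36.058138
  t = 5.0000: CF_t = 43.000000, DF = 0.802451, PV = 34.505395
  t = 6.0000: CF_t = 43.000000, DF = 0.767896, PV = 33.019517
  t = 7.0000: CF_t = 43.000000, DF = 0.734828, PV = 31.597624
  t = 8.0000: CF_t = 43.000000, DF = 0.703185, PV = 30.236960
  t = 9.0000: CF_t = 43.000000, DF = 0.672904, PV = 28.934890
  t = 10.0000: CF_t = 1043.000000, DF = 0.643928, PV = 671.616572
Price P = sum_t PV_t = 984.174564
First compute Macaulay numerator sum_t t * PV_t:
  t * PV_t at t = 1.0000: 41.148325
  t * PV_t at t = 2.0000: 78.752776
  t * PV_t at t = 3.0000: 113.042262
  t * PV_t at t = 4.0000: 144.232551
  t * PV_t at t = 5.0000: 172.526975
  t * PV_t at t = 6.0000: 198.117100
  t * PV_t at t = 7.0000: 221.183366
  t * PV_t at t = 8.0000: 241.895684
  t * PV_t at t = 9.0000: 260.414014
  t * PV_t at t = 10.0000: 6716.165724
Macaulay duration D = 8187.478776 / 984.174564 = 8.319133
Modified duration = D / (1 + y/m) = 8.319133 / (1 + 0.045000) = 7.960893


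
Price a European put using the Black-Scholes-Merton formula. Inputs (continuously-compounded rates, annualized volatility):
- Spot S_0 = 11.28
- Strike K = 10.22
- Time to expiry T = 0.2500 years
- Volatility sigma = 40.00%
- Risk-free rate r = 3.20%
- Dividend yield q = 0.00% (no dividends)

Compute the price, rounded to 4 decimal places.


d1 = (ln(S/K) + (r - q + 0.5*sigma^2) * T) / (sigma * sqrt(T)) = 0.63342331
d2 = d1 - sigma * sqrt(T) = 0.43342331
exp(-rT) = 0.99203191; exp(-qT) = 1.00000000
P = K * exp(-rT) * N(-d2) - S_0 * exp(-qT) * N(-d1)
N(-d1) = 0.26322862; N(-d2) = 0.33235364
P = 10.2200 * 0.99203191 * 0.33235364 - 11.2800 * 1.00000000 * 0.26322862 = 0.4004

Answer: Price = 0.4004


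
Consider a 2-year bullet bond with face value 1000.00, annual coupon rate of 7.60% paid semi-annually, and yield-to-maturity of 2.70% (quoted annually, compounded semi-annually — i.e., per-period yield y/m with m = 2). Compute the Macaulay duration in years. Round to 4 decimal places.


Answer: Macaulay duration = 1.8982 years

Derivation:
Coupon per period c = face * coupon_rate / m = 38.000000
Periods per year m = 2; per-period yield y/m = 0.013500
Number of cashflows N = 4
Cashflows (t years, CF_t, discount factor 1/(1+y/m)^(m*t), PV):
  t = 0.5000: CF_t = 38.000000, DF = 0.986680, PV = 37.493833
  t = 1.0000: CF_t = 38.000000, DF = 0.973537, PV = 36.994409
  t = 1.5000: CF_t = 38.000000, DF = 0.960569, PV = 36.501637
  t = 2.0000: CF_t = 1038.000000, DF = 0.947774, PV = 983.789859
Price P = sum_t PV_t = 1094.779737
Macaulay numerator sum_t t * PV_t:
  t * PV_t at t = 0.5000: 18.746917
  t * PV_t at t = 1.0000: 36.994409
  t * PV_t at t = 1.5000: 54.752455
  t * PV_t at t = 2.0000: 1967.579718
Macaulay duration D = (sum_t t * PV_t) / P = 2078.073498 / 1094.779737 = 1.898166


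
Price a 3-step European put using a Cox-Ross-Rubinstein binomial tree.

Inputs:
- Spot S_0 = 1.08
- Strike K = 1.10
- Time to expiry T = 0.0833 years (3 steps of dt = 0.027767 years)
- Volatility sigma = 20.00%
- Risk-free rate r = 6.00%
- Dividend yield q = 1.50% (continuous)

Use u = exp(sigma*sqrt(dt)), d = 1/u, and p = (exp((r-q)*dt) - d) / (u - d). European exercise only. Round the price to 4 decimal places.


dt = T/N = 0.027767
u = exp(sigma*sqrt(dt)) = 1.033888; d = 1/u = 0.967223
p = (exp((r-q)*dt) - d) / (u - d) = 0.510424
Discount per step: exp(-r*dt) = 0.998335
Stock lattice S(k, i) with i counting down-moves:
  k=0: S(0,0) = 1.0800
  k=1: S(1,0) = 1.1166; S(1,1) = 1.0446
  k=2: S(2,0) = 1.1544; S(2,1) = 1.0800; S(2,2) = 1.0104
  k=3: S(3,0) = 1.1936; S(3,1) = 1.1166; S(3,2) = 1.0446; S(3,3) = 0.9772
Terminal payoffs V(N, i) = max(K - S_T, 0):
  V(3,0) = 0.000000; V(3,1) = 0.000000; V(3,2) = 0.055400; V(3,3) = 0.122756
Backward induction: V(k, i) = exp(-r*dt) * [p * V(k+1, i) + (1-p) * V(k+1, i+1)].
  V(2,0) = exp(-r*dt) * [p*0.000000 + (1-p)*0.000000] = 0.000000
  V(2,1) = exp(-r*dt) * [p*0.000000 + (1-p)*0.055400] = 0.027077
  V(2,2) = exp(-r*dt) * [p*0.055400 + (1-p)*0.122756] = 0.088229
  V(1,0) = exp(-r*dt) * [p*0.000000 + (1-p)*0.027077] = 0.013234
  V(1,1) = exp(-r*dt) * [p*0.027077 + (1-p)*0.088229] = 0.056921
  V(0,0) = exp(-r*dt) * [p*0.013234 + (1-p)*0.056921] = 0.034564

Answer: Price = V(0,0) = 0.0346


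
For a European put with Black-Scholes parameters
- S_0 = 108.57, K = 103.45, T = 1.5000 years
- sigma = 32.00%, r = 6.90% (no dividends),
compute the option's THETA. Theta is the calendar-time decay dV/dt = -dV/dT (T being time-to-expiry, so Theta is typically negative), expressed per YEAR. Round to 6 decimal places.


Answer: Theta = -2.043547

Derivation:
d1 = 0.5833018967; d2 = 0.1913835378
phi(d1) = 0.3365329939; exp(-qT) = 1.0000000000; exp(-rT) = 0.9016760227
Theta = -S*exp(-qT)*phi(d1)*sigma/(2*sqrt(T)) + r*K*exp(-rT)*N(-d2) - q*S*exp(-qT)*N(-d1)
N(-d1) = 0.2798450430; N(-d2) = 0.4241125583; sqrt(T) = 1.2247448714
Term 1 = -108.5700 * 1.0000000000 * 0.3365329939 * 0.3200 / (2 * 1.2247448714) = -4.7732242691
Term 2 = 0.0690 * 103.4500 * 0.9016760227 * 0.4241125583 = 2.7296768670
Term 3 = 0 (no dividend yield, q = 0)
Theta = -4.7732242691 + (2.7296768670) + (0.0000000000) = -2.043547


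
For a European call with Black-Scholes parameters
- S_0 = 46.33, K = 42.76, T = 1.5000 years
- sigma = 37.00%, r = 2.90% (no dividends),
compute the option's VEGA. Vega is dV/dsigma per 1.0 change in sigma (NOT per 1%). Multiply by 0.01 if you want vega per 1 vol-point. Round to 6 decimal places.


Answer: Vega = 19.981806

Derivation:
d1 = 0.4995229278; d2 = 0.0463673254
phi(d1) = 0.3521492770; exp(-qT) = 1.0000000000; exp(-rT) = 0.9574325541
Vega = S * exp(-qT) * phi(d1) * sqrt(T) = 46.3300 * 1.0000000000 * 0.3521492770 * 1.2247448714 = 19.981806


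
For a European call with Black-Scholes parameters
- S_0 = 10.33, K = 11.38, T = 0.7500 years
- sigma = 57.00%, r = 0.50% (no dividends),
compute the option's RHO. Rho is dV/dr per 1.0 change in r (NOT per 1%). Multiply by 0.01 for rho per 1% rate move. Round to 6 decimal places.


Answer: Rho = 2.820143

Derivation:
d1 = 0.0583070178; d2 = -0.4353274623
phi(d1) = 0.3982647128; exp(-qT) = 1.0000000000; exp(-rT) = 0.9962570225
N(d2) = 0.3316623770
Rho = K*T*exp(-rT)*N(d2) = 11.3800 * 0.7500 * 0.9962570225 * 0.3316623770 = 2.820143


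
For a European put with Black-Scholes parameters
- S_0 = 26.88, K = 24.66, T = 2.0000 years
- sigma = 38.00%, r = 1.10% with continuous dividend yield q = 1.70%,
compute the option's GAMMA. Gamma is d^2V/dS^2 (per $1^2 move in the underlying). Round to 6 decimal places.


Answer: Gamma = 0.024575

Derivation:
d1 = 0.4067725133; d2 = -0.1306286404
phi(d1) = 0.3672654219; exp(-qT) = 0.9665715046; exp(-rT) = 0.9782402351
Gamma = exp(-qT) * phi(d1) / (S * sigma * sqrt(T)) = 0.9665715046 * 0.3672654219 / (26.8800 * 0.3800 * 1.4142135624) = 0.024575


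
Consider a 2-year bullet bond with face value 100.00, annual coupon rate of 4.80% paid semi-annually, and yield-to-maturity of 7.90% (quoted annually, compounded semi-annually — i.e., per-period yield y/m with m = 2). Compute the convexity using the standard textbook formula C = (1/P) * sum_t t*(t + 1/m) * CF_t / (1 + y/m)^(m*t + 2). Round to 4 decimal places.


Coupon per period c = face * coupon_rate / m = 2.400000
Periods per year m = 2; per-period yield y/m = 0.039500
Number of cashflows N = 4
Cashflows (t years, CF_t, discount factor 1/(1+y/m)^(m*t), PV):
  t = 0.5000: CF_t = 2.400000, DF = 0.962001, PV = 2.308802
  t = 1.0000: CF_t = 2.400000, DF = 0.925446, PV = 2.221070
  t = 1.5000: CF_t = 2.400000, DF = 0.890280, PV = 2.136672
  t = 2.0000: CF_t = 102.400000, DF = 0.856450, PV = 87.700482
Price P = sum_t PV_t = 94.367026
Convexity numerator sum_t t*(t + 1/m) * CF_t / (1+y/m)^(m*t + 2):
  t = 0.5000: term = 1.068336
  t = 1.0000: term = 3.083220
  t = 1.5000: term = 5.932121
  t = 2.0000: term = 405.810238
Convexity = (1/P) * sum = 415.893915 / 94.367026 = 4.407195

Answer: Convexity = 4.4072


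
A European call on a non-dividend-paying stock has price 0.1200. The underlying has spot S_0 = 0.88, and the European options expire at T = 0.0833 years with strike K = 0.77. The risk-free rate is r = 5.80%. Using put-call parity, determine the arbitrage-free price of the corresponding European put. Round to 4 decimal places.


Put-call parity: C - P = S_0 * exp(-qT) - K * exp(-rT).
S_0 * exp(-qT) = 0.8800 * 1.00000000 = 0.88000000
K * exp(-rT) = 0.7700 * 0.99518025 = 0.76628879
P = C - S*exp(-qT) + K*exp(-rT)
P = 0.1200 - 0.88000000 + 0.76628879 = 0.0063

Answer: Put price = 0.0063


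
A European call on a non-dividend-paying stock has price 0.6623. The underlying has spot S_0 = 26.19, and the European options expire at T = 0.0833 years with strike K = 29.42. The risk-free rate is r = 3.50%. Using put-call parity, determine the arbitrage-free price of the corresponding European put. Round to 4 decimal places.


Answer: Put price = 3.8067

Derivation:
Put-call parity: C - P = S_0 * exp(-qT) - K * exp(-rT).
S_0 * exp(-qT) = 26.1900 * 1.00000000 = 26.19000000
K * exp(-rT) = 29.4200 * 0.99708875 = 29.33435091
P = C - S*exp(-qT) + K*exp(-rT)
P = 0.6623 - 26.19000000 + 29.33435091 = 3.8067


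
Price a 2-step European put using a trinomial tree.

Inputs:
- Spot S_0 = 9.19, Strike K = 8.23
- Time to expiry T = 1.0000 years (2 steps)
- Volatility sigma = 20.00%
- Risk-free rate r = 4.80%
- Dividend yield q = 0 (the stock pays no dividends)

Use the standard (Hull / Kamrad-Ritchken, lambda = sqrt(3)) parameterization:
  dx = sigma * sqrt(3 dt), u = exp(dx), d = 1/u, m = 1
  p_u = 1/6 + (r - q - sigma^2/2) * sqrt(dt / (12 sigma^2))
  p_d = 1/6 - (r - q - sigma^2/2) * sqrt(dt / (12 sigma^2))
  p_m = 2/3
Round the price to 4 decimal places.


dt = T/N = 0.500000; dx = sigma*sqrt(3*dt) = 0.244949
u = exp(dx) = 1.277556; d = 1/u = 0.782744
p_u = 0.195244, p_m = 0.666667, p_d = 0.138089
Discount per step: exp(-r*dt) = 0.976286
Stock lattice S(k, j) with j the centered position index:
  k=0: S(0,+0) = 9.1900
  k=1: S(1,-1) = 7.1934; S(1,+0) = 9.1900; S(1,+1) = 11.7407
  k=2: S(2,-2) = 5.6306; S(2,-1) = 7.1934; S(2,+0) = 9.1900; S(2,+1) = 11.7407; S(2,+2) = 14.9995
Terminal payoffs V(N, j) = max(K - S_T, 0):
  V(2,-2) = 2.599389; V(2,-1) = 1.036578; V(2,+0) = 0.000000; V(2,+1) = 0.000000; V(2,+2) = 0.000000
Backward induction: V(k, j) = exp(-r*dt) * [p_u * V(k+1, j+1) + p_m * V(k+1, j) + p_d * V(k+1, j-1)]
  V(1,-1) = exp(-r*dt) * [p_u*0.000000 + p_m*1.036578 + p_d*2.599389] = 1.025100
  V(1,+0) = exp(-r*dt) * [p_u*0.000000 + p_m*0.000000 + p_d*1.036578] = 0.139746
  V(1,+1) = exp(-r*dt) * [p_u*0.000000 + p_m*0.000000 + p_d*0.000000] = 0.000000
  V(0,+0) = exp(-r*dt) * [p_u*0.000000 + p_m*0.139746 + p_d*1.025100] = 0.229153

Answer: Price = V(0,0) = 0.2292


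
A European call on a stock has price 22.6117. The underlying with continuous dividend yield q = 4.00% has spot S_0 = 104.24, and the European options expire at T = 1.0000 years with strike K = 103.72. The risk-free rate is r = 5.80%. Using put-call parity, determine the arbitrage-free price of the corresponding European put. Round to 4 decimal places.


Answer: Put price = 20.3344

Derivation:
Put-call parity: C - P = S_0 * exp(-qT) - K * exp(-rT).
S_0 * exp(-qT) = 104.2400 * 0.96078944 = 100.15269114
K * exp(-rT) = 103.7200 * 0.94364995 = 97.87537255
P = C - S*exp(-qT) + K*exp(-rT)
P = 22.6117 - 100.15269114 + 97.87537255 = 20.3344


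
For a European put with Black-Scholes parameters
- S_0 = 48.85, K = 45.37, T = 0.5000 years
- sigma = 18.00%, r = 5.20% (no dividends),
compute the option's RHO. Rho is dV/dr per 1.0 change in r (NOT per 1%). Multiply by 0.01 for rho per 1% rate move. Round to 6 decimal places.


d1 = 0.8485539454; d2 = 0.7212747247
phi(d1) = 0.2783264893; exp(-qT) = 1.0000000000; exp(-rT) = 0.9743350896
N(-d2) = 0.2353702523
Rho = -K*T*exp(-rT)*N(-d2) = -45.3700 * 0.5000 * 0.9743350896 * 0.2353702523 = -5.202340

Answer: Rho = -5.202340


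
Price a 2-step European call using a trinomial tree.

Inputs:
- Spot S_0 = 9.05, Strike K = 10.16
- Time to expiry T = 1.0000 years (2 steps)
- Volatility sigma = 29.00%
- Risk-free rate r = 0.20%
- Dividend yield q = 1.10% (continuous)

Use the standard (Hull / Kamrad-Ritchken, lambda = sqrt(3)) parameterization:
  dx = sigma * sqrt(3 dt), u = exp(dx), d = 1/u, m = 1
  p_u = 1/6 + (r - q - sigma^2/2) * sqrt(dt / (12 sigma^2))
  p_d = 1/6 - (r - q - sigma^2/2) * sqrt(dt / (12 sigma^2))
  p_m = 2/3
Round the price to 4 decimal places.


Answer: Price = V(0,0) = 0.6191

Derivation:
dt = T/N = 0.500000; dx = sigma*sqrt(3*dt) = 0.355176
u = exp(dx) = 1.426432; d = 1/u = 0.701050
p_u = 0.130734, p_m = 0.666667, p_d = 0.202600
Discount per step: exp(-r*dt) = 0.999000
Stock lattice S(k, j) with j the centered position index:
  k=0: S(0,+0) = 9.0500
  k=1: S(1,-1) = 6.3445; S(1,+0) = 9.0500; S(1,+1) = 12.9092
  k=2: S(2,-2) = 4.4478; S(2,-1) = 6.3445; S(2,+0) = 9.0500; S(2,+1) = 12.9092; S(2,+2) = 18.4141
Terminal payoffs V(N, j) = max(S_T - K, 0):
  V(2,-2) = 0.000000; V(2,-1) = 0.000000; V(2,+0) = 0.000000; V(2,+1) = 2.749207; V(2,+2) = 8.254102
Backward induction: V(k, j) = exp(-r*dt) * [p_u * V(k+1, j+1) + p_m * V(k+1, j) + p_d * V(k+1, j-1)]
  V(1,-1) = exp(-r*dt) * [p_u*0.000000 + p_m*0.000000 + p_d*0.000000] = 0.000000
  V(1,+0) = exp(-r*dt) * [p_u*2.749207 + p_m*0.000000 + p_d*0.000000] = 0.359055
  V(1,+1) = exp(-r*dt) * [p_u*8.254102 + p_m*2.749207 + p_d*0.000000] = 2.908984
  V(0,+0) = exp(-r*dt) * [p_u*2.908984 + p_m*0.359055 + p_d*0.000000] = 0.619053


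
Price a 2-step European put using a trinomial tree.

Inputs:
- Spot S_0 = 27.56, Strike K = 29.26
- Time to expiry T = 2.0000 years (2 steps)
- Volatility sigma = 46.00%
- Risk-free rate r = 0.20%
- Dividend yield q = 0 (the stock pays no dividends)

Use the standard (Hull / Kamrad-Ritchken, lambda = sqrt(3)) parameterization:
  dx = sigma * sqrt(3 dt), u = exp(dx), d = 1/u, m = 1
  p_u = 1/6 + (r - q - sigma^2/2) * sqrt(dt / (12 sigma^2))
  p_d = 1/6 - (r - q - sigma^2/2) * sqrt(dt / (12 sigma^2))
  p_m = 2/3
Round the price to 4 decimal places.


Answer: Price = V(0,0) = 7.2813

Derivation:
dt = T/N = 1.000000; dx = sigma*sqrt(3*dt) = 0.796743
u = exp(dx) = 2.218305; d = 1/u = 0.450795
p_u = 0.101526, p_m = 0.666667, p_d = 0.231807
Discount per step: exp(-r*dt) = 0.998002
Stock lattice S(k, j) with j the centered position index:
  k=0: S(0,+0) = 27.5600
  k=1: S(1,-1) = 12.4239; S(1,+0) = 27.5600; S(1,+1) = 61.1365
  k=2: S(2,-2) = 5.6006; S(2,-1) = 12.4239; S(2,+0) = 27.5600; S(2,+1) = 61.1365; S(2,+2) = 135.6194
Terminal payoffs V(N, j) = max(K - S_T, 0):
  V(2,-2) = 23.659372; V(2,-1) = 16.836100; V(2,+0) = 1.700000; V(2,+1) = 0.000000; V(2,+2) = 0.000000
Backward induction: V(k, j) = exp(-r*dt) * [p_u * V(k+1, j+1) + p_m * V(k+1, j) + p_d * V(k+1, j-1)]
  V(1,-1) = exp(-r*dt) * [p_u*1.700000 + p_m*16.836100 + p_d*23.659372] = 16.847337
  V(1,+0) = exp(-r*dt) * [p_u*0.000000 + p_m*1.700000 + p_d*16.836100] = 5.025994
  V(1,+1) = exp(-r*dt) * [p_u*0.000000 + p_m*0.000000 + p_d*1.700000] = 0.393284
  V(0,+0) = exp(-r*dt) * [p_u*0.393284 + p_m*5.025994 + p_d*16.847337] = 7.281342


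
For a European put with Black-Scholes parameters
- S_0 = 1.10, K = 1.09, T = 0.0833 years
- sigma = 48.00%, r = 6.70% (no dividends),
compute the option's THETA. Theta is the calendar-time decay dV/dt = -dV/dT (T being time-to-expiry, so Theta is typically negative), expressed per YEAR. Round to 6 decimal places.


Answer: Theta = -0.324098

Derivation:
d1 = 0.1754755610; d2 = 0.0369392120
phi(d1) = 0.3928472697; exp(-qT) = 1.0000000000; exp(-rT) = 0.9944344454
Theta = -S*exp(-qT)*phi(d1)*sigma/(2*sqrt(T)) + r*K*exp(-rT)*N(-d2) - q*S*exp(-qT)*N(-d1)
N(-d1) = 0.4303529862; N(-d2) = 0.4852667372; sqrt(T) = 0.2886173938
Term 1 = -1.1000 * 1.0000000000 * 0.3928472697 * 0.4800 / (2 * 0.2886173938) = -0.3593396705
Term 2 = 0.0670 * 1.0900 * 0.9944344454 * 0.4852667372 = 0.0352417920
Term 3 = 0 (no dividend yield, q = 0)
Theta = -0.3593396705 + (0.0352417920) + (0.0000000000) = -0.324098


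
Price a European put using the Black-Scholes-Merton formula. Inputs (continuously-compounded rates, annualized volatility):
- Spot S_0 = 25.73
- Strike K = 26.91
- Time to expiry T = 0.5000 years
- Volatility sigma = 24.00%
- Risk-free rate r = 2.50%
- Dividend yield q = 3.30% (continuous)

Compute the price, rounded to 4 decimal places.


d1 = (ln(S/K) + (r - q + 0.5*sigma^2) * T) / (sigma * sqrt(T)) = -0.20294164
d2 = d1 - sigma * sqrt(T) = -0.37264727
exp(-rT) = 0.98757780; exp(-qT) = 0.98363538
P = K * exp(-rT) * N(-d2) - S_0 * exp(-qT) * N(-d1)
N(-d1) = 0.58040968; N(-d2) = 0.64529451
P = 26.9100 * 0.98757780 * 0.64529451 - 25.7300 * 0.98363538 * 0.58040968 = 2.4596

Answer: Price = 2.4596


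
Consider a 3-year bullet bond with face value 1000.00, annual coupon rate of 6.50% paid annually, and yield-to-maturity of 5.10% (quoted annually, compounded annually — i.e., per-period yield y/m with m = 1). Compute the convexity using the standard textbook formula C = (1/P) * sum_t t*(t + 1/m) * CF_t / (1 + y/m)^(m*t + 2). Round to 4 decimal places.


Coupon per period c = face * coupon_rate / m = 65.000000
Periods per year m = 1; per-period yield y/m = 0.051000
Number of cashflows N = 3
Cashflows (t years, CF_t, discount factor 1/(1+y/m)^(m*t), PV):
  t = 1.0000: CF_t = 65.000000, DF = 0.951475, PV = 61.845861
  t = 2.0000: CF_t = 65.000000, DF = 0.905304, PV = 58.844777
  t = 3.0000: CF_t = 1065.000000, DF = 0.861374, PV = 917.363507
Price P = sum_t PV_t = 1038.054145
Convexity numerator sum_t t*(t + 1/m) * CF_t / (1+y/m)^(m*t + 2):
  t = 1.0000: term = 111.978644
  t = 2.0000: term = 319.634569
  t = 3.0000: term = 9965.917179
Convexity = (1/P) * sum = 10397.530392 / 1038.054145 = 10.016366

Answer: Convexity = 10.0164


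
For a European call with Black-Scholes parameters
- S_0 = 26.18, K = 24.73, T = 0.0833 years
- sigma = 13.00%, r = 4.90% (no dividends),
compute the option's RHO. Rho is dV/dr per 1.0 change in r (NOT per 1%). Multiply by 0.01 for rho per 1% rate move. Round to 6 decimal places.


Answer: Rho = 1.941143

Derivation:
d1 = 1.6461576222; d2 = 1.6086373610
phi(d1) = 0.1029145762; exp(-qT) = 1.0000000000; exp(-rT) = 0.9959266188
N(d2) = 0.9461521701
Rho = K*T*exp(-rT)*N(d2) = 24.7300 * 0.0833 * 0.9959266188 * 0.9461521701 = 1.941143


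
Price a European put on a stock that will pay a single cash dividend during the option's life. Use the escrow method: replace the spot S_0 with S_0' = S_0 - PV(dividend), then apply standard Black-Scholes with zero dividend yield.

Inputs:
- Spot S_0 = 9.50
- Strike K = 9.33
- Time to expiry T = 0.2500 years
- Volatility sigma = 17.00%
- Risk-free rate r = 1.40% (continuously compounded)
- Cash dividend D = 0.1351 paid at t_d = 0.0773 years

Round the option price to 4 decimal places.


PV(D) = D * exp(-r * t_d) = 0.1351 * 0.99891839 = 0.13495387
S_0' = S_0 - PV(D) = 9.5000 - 0.13495387 = 9.36504613
d1 = (ln(S_0'/K) + (r + sigma^2/2)*T) / (sigma*sqrt(T)) = 0.12778525
d2 = d1 - sigma*sqrt(T) = 0.04278525
exp(-rT) = 0.99650612
N(-d1) = 0.44915946; N(-d2) = 0.48293636
P = K * exp(-rT) * N(-d2) - S_0' * N(-d1) = 9.3300 * 0.99650612 * 0.48293636 - 9.36504613 * 0.44915946 = 0.2837

Answer: Price = 0.2837


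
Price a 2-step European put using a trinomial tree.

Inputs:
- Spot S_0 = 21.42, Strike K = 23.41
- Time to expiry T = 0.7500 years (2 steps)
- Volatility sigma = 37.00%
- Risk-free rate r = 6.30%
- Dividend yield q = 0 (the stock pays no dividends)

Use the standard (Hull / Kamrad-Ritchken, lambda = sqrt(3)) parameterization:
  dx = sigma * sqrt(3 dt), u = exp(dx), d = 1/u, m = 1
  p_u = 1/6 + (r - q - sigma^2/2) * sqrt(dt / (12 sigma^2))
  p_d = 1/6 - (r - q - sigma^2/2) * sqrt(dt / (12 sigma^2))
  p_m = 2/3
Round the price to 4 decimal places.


Answer: Price = V(0,0) = 3.2470

Derivation:
dt = T/N = 0.375000; dx = sigma*sqrt(3*dt) = 0.392444
u = exp(dx) = 1.480595; d = 1/u = 0.675404
p_u = 0.164063, p_m = 0.666667, p_d = 0.169271
Discount per step: exp(-r*dt) = 0.976652
Stock lattice S(k, j) with j the centered position index:
  k=0: S(0,+0) = 21.4200
  k=1: S(1,-1) = 14.4672; S(1,+0) = 21.4200; S(1,+1) = 31.7144
  k=2: S(2,-2) = 9.7712; S(2,-1) = 14.4672; S(2,+0) = 21.4200; S(2,+1) = 31.7144; S(2,+2) = 46.9561
Terminal payoffs V(N, j) = max(K - S_T, 0):
  V(2,-2) = 13.638827; V(2,-1) = 8.942847; V(2,+0) = 1.990000; V(2,+1) = 0.000000; V(2,+2) = 0.000000
Backward induction: V(k, j) = exp(-r*dt) * [p_u * V(k+1, j+1) + p_m * V(k+1, j) + p_d * V(k+1, j-1)]
  V(1,-1) = exp(-r*dt) * [p_u*1.990000 + p_m*8.942847 + p_d*13.638827] = 8.396310
  V(1,+0) = exp(-r*dt) * [p_u*0.000000 + p_m*1.990000 + p_d*8.942847] = 2.774109
  V(1,+1) = exp(-r*dt) * [p_u*0.000000 + p_m*0.000000 + p_d*1.990000] = 0.328984
  V(0,+0) = exp(-r*dt) * [p_u*0.328984 + p_m*2.774109 + p_d*8.396310] = 3.247004


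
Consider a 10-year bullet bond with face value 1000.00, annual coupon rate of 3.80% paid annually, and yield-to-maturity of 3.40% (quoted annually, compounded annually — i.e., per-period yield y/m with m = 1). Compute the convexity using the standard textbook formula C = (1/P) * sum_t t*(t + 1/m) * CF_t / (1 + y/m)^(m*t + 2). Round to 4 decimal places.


Answer: Convexity = 82.9704

Derivation:
Coupon per period c = face * coupon_rate / m = 38.000000
Periods per year m = 1; per-period yield y/m = 0.034000
Number of cashflows N = 10
Cashflows (t years, CF_t, discount factor 1/(1+y/m)^(m*t), PV):
  t = 1.0000: CF_t = 38.000000, DF = 0.967118, PV = 36.750484
  t = 2.0000: CF_t = 38.000000, DF = 0.935317, PV = 35.542054
  t = 3.0000: CF_t = 38.000000, DF = 0.904562, PV = 34.373360
  t = 4.0000: CF_t = 38.000000, DF = 0.874818, PV = 33.243094
  t = 5.0000: CF_t = 38.000000, DF = 0.846052, PV = 32.149994
  t = 6.0000: CF_t = 38.000000, DF = 0.818233, PV = 31.092838
  t = 7.0000: CF_t = 38.000000, DF = 0.791327, PV = 30.070443
  t = 8.0000: CF_t = 38.000000, DF = 0.765307, PV = 29.081666
  t = 9.0000: CF_t = 38.000000, DF = 0.740142, PV = 28.125403
  t = 10.0000: CF_t = 1038.000000, DF = 0.715805, PV = 743.005393
Price P = sum_t PV_t = 1033.434728
Convexity numerator sum_t t*(t + 1/m) * CF_t / (1+y/m)^(m*t + 2):
  t = 1.0000: term = 68.746719
  t = 2.0000: term = 199.458566
  t = 3.0000: term = 385.799934
  t = 4.0000: term = 621.856760
  t = 5.0000: term = 902.113288
  t = 6.0000: term = 1221.429984
  t = 7.0000: term = 1575.022545
  t = 8.0000: term = 1958.441960
  t = 9.0000: term = 2367.555561
  t = 10.0000: term = 76444.029880
Convexity = (1/P) * sum = 85744.455198 / 1033.434728 = 82.970364


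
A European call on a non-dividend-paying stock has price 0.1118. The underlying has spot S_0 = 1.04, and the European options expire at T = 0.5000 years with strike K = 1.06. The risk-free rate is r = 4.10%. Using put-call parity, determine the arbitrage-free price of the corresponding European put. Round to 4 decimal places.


Put-call parity: C - P = S_0 * exp(-qT) - K * exp(-rT).
S_0 * exp(-qT) = 1.0400 * 1.00000000 = 1.04000000
K * exp(-rT) = 1.0600 * 0.97970870 = 1.03849122
P = C - S*exp(-qT) + K*exp(-rT)
P = 0.1118 - 1.04000000 + 1.03849122 = 0.1103

Answer: Put price = 0.1103


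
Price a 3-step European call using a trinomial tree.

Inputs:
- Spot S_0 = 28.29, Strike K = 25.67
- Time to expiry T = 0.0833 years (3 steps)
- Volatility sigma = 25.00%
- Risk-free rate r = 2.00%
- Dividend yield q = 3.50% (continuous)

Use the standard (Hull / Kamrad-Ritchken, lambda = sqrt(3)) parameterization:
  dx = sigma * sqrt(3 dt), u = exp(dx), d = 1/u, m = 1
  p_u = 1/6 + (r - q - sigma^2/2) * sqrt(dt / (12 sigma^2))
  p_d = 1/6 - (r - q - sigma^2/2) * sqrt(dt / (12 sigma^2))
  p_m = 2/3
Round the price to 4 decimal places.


Answer: Price = V(0,0) = 2.6686

Derivation:
dt = T/N = 0.027767; dx = sigma*sqrt(3*dt) = 0.072154
u = exp(dx) = 1.074821; d = 1/u = 0.930387
p_u = 0.157768, p_m = 0.666667, p_d = 0.175566
Discount per step: exp(-r*dt) = 0.999445
Stock lattice S(k, j) with j the centered position index:
  k=0: S(0,+0) = 28.2900
  k=1: S(1,-1) = 26.3207; S(1,+0) = 28.2900; S(1,+1) = 30.4067
  k=2: S(2,-2) = 24.4884; S(2,-1) = 26.3207; S(2,+0) = 28.2900; S(2,+1) = 30.4067; S(2,+2) = 32.6818
  k=3: S(3,-3) = 22.7837; S(3,-2) = 24.4884; S(3,-1) = 26.3207; S(3,+0) = 28.2900; S(3,+1) = 30.4067; S(3,+2) = 32.6818; S(3,+3) = 35.1270
Terminal payoffs V(N, j) = max(S_T - K, 0):
  V(3,-3) = 0.000000; V(3,-2) = 0.000000; V(3,-1) = 0.650656; V(3,+0) = 2.620000; V(3,+1) = 4.736693; V(3,+2) = 7.011759; V(3,+3) = 9.457048
Backward induction: V(k, j) = exp(-r*dt) * [p_u * V(k+1, j+1) + p_m * V(k+1, j) + p_d * V(k+1, j-1)]
  V(2,-2) = exp(-r*dt) * [p_u*0.650656 + p_m*0.000000 + p_d*0.000000] = 0.102595
  V(2,-1) = exp(-r*dt) * [p_u*2.620000 + p_m*0.650656 + p_d*0.000000] = 0.846652
  V(2,+0) = exp(-r*dt) * [p_u*4.736693 + p_m*2.620000 + p_d*0.650656] = 2.606748
  V(2,+1) = exp(-r*dt) * [p_u*7.011759 + p_m*4.736693 + p_d*2.620000] = 4.721383
  V(2,+2) = exp(-r*dt) * [p_u*9.457048 + p_m*7.011759 + p_d*4.736693] = 6.994237
  V(1,-1) = exp(-r*dt) * [p_u*2.606748 + p_m*0.846652 + p_d*0.102595] = 0.993156
  V(1,+0) = exp(-r*dt) * [p_u*4.721383 + p_m*2.606748 + p_d*0.846652] = 2.629896
  V(1,+1) = exp(-r*dt) * [p_u*6.994237 + p_m*4.721383 + p_d*2.606748] = 4.706094
  V(0,+0) = exp(-r*dt) * [p_u*4.706094 + p_m*2.629896 + p_d*0.993156] = 2.668615


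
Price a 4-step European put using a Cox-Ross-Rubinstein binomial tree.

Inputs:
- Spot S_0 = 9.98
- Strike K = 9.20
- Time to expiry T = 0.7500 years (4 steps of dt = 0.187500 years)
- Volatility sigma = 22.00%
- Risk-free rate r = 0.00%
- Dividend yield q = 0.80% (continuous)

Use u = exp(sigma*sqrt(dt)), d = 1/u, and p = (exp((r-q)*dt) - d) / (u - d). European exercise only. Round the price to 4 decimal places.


Answer: Price = V(0,0) = 0.4581

Derivation:
dt = T/N = 0.187500
u = exp(sigma*sqrt(dt)) = 1.099948; d = 1/u = 0.909134
p = (exp((r-q)*dt) - d) / (u - d) = 0.468347
Discount per step: exp(-r*dt) = 1.000000
Stock lattice S(k, i) with i counting down-moves:
  k=0: S(0,0) = 9.9800
  k=1: S(1,0) = 10.9775; S(1,1) = 9.0732
  k=2: S(2,0) = 12.0747; S(2,1) = 9.9800; S(2,2) = 8.2487
  k=3: S(3,0) = 13.2815; S(3,1) = 10.9775; S(3,2) = 9.0732; S(3,3) = 7.4992
  k=4: S(4,0) = 14.6089; S(4,1) = 12.0747; S(4,2) = 9.9800; S(4,3) = 8.2487; S(4,4) = 6.8178
Terminal payoffs V(N, i) = max(K - S_T, 0):
  V(4,0) = 0.000000; V(4,1) = 0.000000; V(4,2) = 0.000000; V(4,3) = 0.951284; V(4,4) = 2.382234
Backward induction: V(k, i) = exp(-r*dt) * [p * V(k+1, i) + (1-p) * V(k+1, i+1)].
  V(3,0) = exp(-r*dt) * [p*0.000000 + (1-p)*0.000000] = 0.000000
  V(3,1) = exp(-r*dt) * [p*0.000000 + (1-p)*0.000000] = 0.000000
  V(3,2) = exp(-r*dt) * [p*0.000000 + (1-p)*0.951284] = 0.505753
  V(3,3) = exp(-r*dt) * [p*0.951284 + (1-p)*2.382234] = 1.712053
  V(2,0) = exp(-r*dt) * [p*0.000000 + (1-p)*0.000000] = 0.000000
  V(2,1) = exp(-r*dt) * [p*0.000000 + (1-p)*0.505753] = 0.268885
  V(2,2) = exp(-r*dt) * [p*0.505753 + (1-p)*1.712053] = 1.147086
  V(1,0) = exp(-r*dt) * [p*0.000000 + (1-p)*0.268885] = 0.142954
  V(1,1) = exp(-r*dt) * [p*0.268885 + (1-p)*1.147086] = 0.735783
  V(0,0) = exp(-r*dt) * [p*0.142954 + (1-p)*0.735783] = 0.458133


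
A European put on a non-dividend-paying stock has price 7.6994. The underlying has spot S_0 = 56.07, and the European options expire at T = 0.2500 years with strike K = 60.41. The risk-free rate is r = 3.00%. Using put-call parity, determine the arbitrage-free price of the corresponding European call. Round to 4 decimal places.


Put-call parity: C - P = S_0 * exp(-qT) - K * exp(-rT).
S_0 * exp(-qT) = 56.0700 * 1.00000000 = 56.07000000
K * exp(-rT) = 60.4100 * 0.99252805 = 59.95861979
C = P + S*exp(-qT) - K*exp(-rT)
C = 7.6994 + 56.07000000 - 59.95861979 = 3.8108

Answer: Call price = 3.8108


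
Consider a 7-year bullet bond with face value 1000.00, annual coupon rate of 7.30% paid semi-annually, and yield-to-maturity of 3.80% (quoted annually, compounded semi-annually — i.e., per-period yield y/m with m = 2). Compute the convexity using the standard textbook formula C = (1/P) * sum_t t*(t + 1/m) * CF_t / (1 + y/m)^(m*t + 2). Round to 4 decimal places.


Coupon per period c = face * coupon_rate / m = 36.500000
Periods per year m = 2; per-period yield y/m = 0.019000
Number of cashflows N = 14
Cashflows (t years, CF_t, discount factor 1/(1+y/m)^(m*t), PV):
  t = 0.5000: CF_t = 36.500000, DF = 0.981354, PV = 35.819431
  t = 1.0000: CF_t = 36.500000, DF = 0.963056, PV = 35.151551
  t = 1.5000: CF_t = 36.500000, DF = 0.945099, PV = 34.496125
  t = 2.0000: CF_t = 36.500000, DF = 0.927477, PV = 33.852919
  t = 2.5000: CF_t = 36.500000, DF = 0.910184, PV = 33.221707
  t = 3.0000: CF_t = 36.500000, DF = 0.893213, PV = 32.602264
  t = 3.5000: CF_t = 36.500000, DF = 0.876558, PV = 31.994371
  t = 4.0000: CF_t = 36.500000, DF = 0.860214, PV = 31.397813
  t = 4.5000: CF_t = 36.500000, DF = 0.844175, PV = 30.812377
  t = 5.0000: CF_t = 36.500000, DF = 0.828434, PV = 30.237858
  t = 5.5000: CF_t = 36.500000, DF = 0.812988, PV = 29.674051
  t = 6.0000: CF_t = 36.500000, DF = 0.797829, PV = 29.120757
  t = 6.5000: CF_t = 36.500000, DF = 0.782953, PV = 28.577779
  t = 7.0000: CF_t = 1036.500000, DF = 0.768354, PV = 796.399045
Price P = sum_t PV_t = 1213.358048
Convexity numerator sum_t t*(t + 1/m) * CF_t / (1+y/m)^(m*t + 2):
  t = 0.5000: term = 17.248062
  t = 1.0000: term = 50.779379
  t = 1.5000: term = 99.665121
  t = 2.0000: term = 163.011320
  t = 2.5000: term = 239.957782
  t = 3.0000: term = 329.677032
  t = 3.5000: term = 431.373283
  t = 4.0000: term = 544.281445
  t = 4.5000: term = 667.666150
  t = 5.0000: term = 800.820810
  t = 5.5000: term = 943.066705
  t = 6.0000: term = 1093.752089
  t = 6.5000: term = 1252.251328
  t = 7.0000: term = 40266.294516
Convexity = (1/P) * sum = 46899.845024 / 1213.358048 = 38.652931

Answer: Convexity = 38.6529


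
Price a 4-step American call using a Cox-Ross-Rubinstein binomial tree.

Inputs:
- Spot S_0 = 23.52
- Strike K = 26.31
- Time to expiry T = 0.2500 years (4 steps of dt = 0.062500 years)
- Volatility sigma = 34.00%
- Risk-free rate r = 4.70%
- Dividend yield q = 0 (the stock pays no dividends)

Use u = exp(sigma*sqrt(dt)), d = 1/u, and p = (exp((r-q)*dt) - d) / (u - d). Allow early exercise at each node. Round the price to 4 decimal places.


dt = T/N = 0.062500
u = exp(sigma*sqrt(dt)) = 1.088717; d = 1/u = 0.918512
p = (exp((r-q)*dt) - d) / (u - d) = 0.496047
Discount per step: exp(-r*dt) = 0.997067
Stock lattice S(k, i) with i counting down-moves:
  k=0: S(0,0) = 23.5200
  k=1: S(1,0) = 25.6066; S(1,1) = 21.6034
  k=2: S(2,0) = 27.8784; S(2,1) = 23.5200; S(2,2) = 19.8430
  k=3: S(3,0) = 30.3517; S(3,1) = 25.6066; S(3,2) = 21.6034; S(3,3) = 18.2260
  k=4: S(4,0) = 33.0444; S(4,1) = 27.8784; S(4,2) = 23.5200; S(4,3) = 19.8430; S(4,4) = 16.7408
Terminal payoffs V(N, i) = max(S_T - K, 0):
  V(4,0) = 6.734367; V(4,1) = 1.568370; V(4,2) = 0.000000; V(4,3) = 0.000000; V(4,4) = 0.000000
Backward induction: V(k, i) = exp(-r*dt) * [p * V(k+1, i) + (1-p) * V(k+1, i+1)]; then take max(V_cont, immediate exercise) for American.
  V(3,0) = exp(-r*dt) * [p*6.734367 + (1-p)*1.568370] = 4.118830; exercise = 4.041657; V(3,0) = max -> 4.118830
  V(3,1) = exp(-r*dt) * [p*1.568370 + (1-p)*0.000000] = 0.775703; exercise = 0.000000; V(3,1) = max -> 0.775703
  V(3,2) = exp(-r*dt) * [p*0.000000 + (1-p)*0.000000] = 0.000000; exercise = 0.000000; V(3,2) = max -> 0.000000
  V(3,3) = exp(-r*dt) * [p*0.000000 + (1-p)*0.000000] = 0.000000; exercise = 0.000000; V(3,3) = max -> 0.000000
  V(2,0) = exp(-r*dt) * [p*4.118830 + (1-p)*0.775703] = 2.426911; exercise = 1.568370; V(2,0) = max -> 2.426911
  V(2,1) = exp(-r*dt) * [p*0.775703 + (1-p)*0.000000] = 0.383656; exercise = 0.000000; V(2,1) = max -> 0.383656
  V(2,2) = exp(-r*dt) * [p*0.000000 + (1-p)*0.000000] = 0.000000; exercise = 0.000000; V(2,2) = max -> 0.000000
  V(1,0) = exp(-r*dt) * [p*2.426911 + (1-p)*0.383656] = 1.393108; exercise = 0.000000; V(1,0) = max -> 1.393108
  V(1,1) = exp(-r*dt) * [p*0.383656 + (1-p)*0.000000] = 0.189753; exercise = 0.000000; V(1,1) = max -> 0.189753
  V(0,0) = exp(-r*dt) * [p*1.393108 + (1-p)*0.189753] = 0.784366; exercise = 0.000000; V(0,0) = max -> 0.784366

Answer: Price = V(0,0) = 0.7844


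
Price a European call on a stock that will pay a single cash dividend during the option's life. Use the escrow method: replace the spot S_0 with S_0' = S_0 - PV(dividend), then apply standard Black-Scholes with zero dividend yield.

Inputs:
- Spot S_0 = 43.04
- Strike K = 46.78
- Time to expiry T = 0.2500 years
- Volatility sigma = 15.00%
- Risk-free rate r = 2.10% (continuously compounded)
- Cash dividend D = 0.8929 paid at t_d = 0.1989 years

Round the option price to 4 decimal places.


PV(D) = D * exp(-r * t_d) = 0.8929 * 0.99583181 = 0.88917822
S_0' = S_0 - PV(D) = 43.0400 - 0.88917822 = 42.15082178
d1 = (ln(S_0'/K) + (r + sigma^2/2)*T) / (sigma*sqrt(T)) = -1.28185441
d2 = d1 - sigma*sqrt(T) = -1.35685441
exp(-rT) = 0.99476376
N(d1) = 0.09994686; N(d2) = 0.08741374
C = S_0' * N(d1) - K * exp(-rT) * N(d2) = 42.15082178 * 0.09994686 - 46.7800 * 0.99476376 * 0.08741374 = 0.1450

Answer: Price = 0.1450


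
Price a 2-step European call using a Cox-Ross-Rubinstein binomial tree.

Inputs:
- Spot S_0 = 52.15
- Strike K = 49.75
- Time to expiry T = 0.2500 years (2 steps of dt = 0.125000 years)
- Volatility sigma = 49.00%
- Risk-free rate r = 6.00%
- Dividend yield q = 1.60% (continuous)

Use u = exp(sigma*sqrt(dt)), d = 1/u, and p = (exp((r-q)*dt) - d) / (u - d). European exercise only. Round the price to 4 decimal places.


dt = T/N = 0.125000
u = exp(sigma*sqrt(dt)) = 1.189153; d = 1/u = 0.840935
p = (exp((r-q)*dt) - d) / (u - d) = 0.472636
Discount per step: exp(-r*dt) = 0.992528
Stock lattice S(k, i) with i counting down-moves:
  k=0: S(0,0) = 52.1500
  k=1: S(1,0) = 62.0143; S(1,1) = 43.8547
  k=2: S(2,0) = 73.7445; S(2,1) = 52.1500; S(2,2) = 36.8790
Terminal payoffs V(N, i) = max(S_T - K, 0):
  V(2,0) = 23.994506; V(2,1) = 2.400000; V(2,2) = 0.000000
Backward induction: V(k, i) = exp(-r*dt) * [p * V(k+1, i) + (1-p) * V(k+1, i+1)].
  V(1,0) = exp(-r*dt) * [p*23.994506 + (1-p)*2.400000] = 12.512146
  V(1,1) = exp(-r*dt) * [p*2.400000 + (1-p)*0.000000] = 1.125851
  V(0,0) = exp(-r*dt) * [p*12.512146 + (1-p)*1.125851] = 6.458800

Answer: Price = V(0,0) = 6.4588
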